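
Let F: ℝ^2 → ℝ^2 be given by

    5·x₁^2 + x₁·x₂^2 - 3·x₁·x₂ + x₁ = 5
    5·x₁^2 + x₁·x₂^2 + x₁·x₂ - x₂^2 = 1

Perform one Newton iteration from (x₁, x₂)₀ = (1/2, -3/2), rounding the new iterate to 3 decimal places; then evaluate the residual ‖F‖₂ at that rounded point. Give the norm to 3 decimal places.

0.189

At (1/2, -3/2): F = (0.125, -1.625).
Jacobian J = [[10·x₁ + x₂^2 - 3·x₂ + 1, 2·x₁·x₂ - 3·x₁], [10·x₁ + x₂^2 + x₂, 2·x₁·x₂ + x₁ - 2·x₂]].
At the point, J = [[12.750, -3.000], [5.750, 2.000]] (det J = 42.750).
Solving J·Δ = −F gives Δ = (0.108, 0.501).
Then the next iterate is (x₁, x₂)₁ = (0.608, -0.999).
Re-evaluating at (0.608, -0.999): F = (-0.11472, -0.15029), so ‖F‖₂ = 0.189.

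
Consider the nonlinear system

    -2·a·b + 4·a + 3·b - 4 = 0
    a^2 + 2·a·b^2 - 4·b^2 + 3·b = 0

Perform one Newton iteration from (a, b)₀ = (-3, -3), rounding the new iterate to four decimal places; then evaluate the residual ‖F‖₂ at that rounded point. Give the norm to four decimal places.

21.0467

At (-3, -3): F = (-43.0000, -90.0000).
Jacobian J = [[-2·b + 4, -2·a + 3], [2·a + 2·b^2, 4·a·b - 8·b + 3]].
At the point, J = [[10.0000, 9.0000], [12.0000, 63.0000]] (det J = 522.0000).
Solving J·Δ = −F gives Δ = (3.6379, 0.7356).
Then the next iterate is (a, b)₁ = (0.6379, -2.2644).
Re-evaluating at (0.6379, -2.2644): F = (-5.352678, -20.354639), so ‖F‖₂ = 21.0467.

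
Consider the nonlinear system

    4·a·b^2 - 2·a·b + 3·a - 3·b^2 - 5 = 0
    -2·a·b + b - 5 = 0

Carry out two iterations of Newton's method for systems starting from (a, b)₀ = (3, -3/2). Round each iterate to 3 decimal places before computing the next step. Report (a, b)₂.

At (3, -3/2): F = (33.250, 2.500).
Jacobian J = [[4·b^2 - 2·b + 3, 8·a·b - 2·a - 6·b], [-2·b, -2·a + 1]].
At the point, J = [[15.000, -33.000], [3.000, -5.000]] (det J = 24.000).
Solving J·Δ = −F gives Δ = (3.490, 2.594).
Then the next iterate is (a, b)₁ = (6.490, 1.094).
Round to (6.490, 1.094) and repeat: F = (27.74923, -18.10612), J = [[5.59934, 37.25648], [-2.188, -11.980]].
Δ = (-23.698, 2.817), so (a, b)₂ = (-17.208, 3.911).

(-17.208, 3.911)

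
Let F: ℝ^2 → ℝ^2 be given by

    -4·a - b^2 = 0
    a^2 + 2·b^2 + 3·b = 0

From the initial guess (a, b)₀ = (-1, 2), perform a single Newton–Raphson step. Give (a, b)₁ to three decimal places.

(0.154, 0.846)

At (-1, 2): F = (0.000, 15.000).
Jacobian J = [[-4, -2·b], [2·a, 4·b + 3]].
At the point, J = [[-4.000, -4.000], [-2.000, 11.000]] (det J = -52.000).
Solving J·Δ = −F gives Δ = (1.154, -1.154).
Then the next iterate is (a, b)₁ = (0.154, 0.846).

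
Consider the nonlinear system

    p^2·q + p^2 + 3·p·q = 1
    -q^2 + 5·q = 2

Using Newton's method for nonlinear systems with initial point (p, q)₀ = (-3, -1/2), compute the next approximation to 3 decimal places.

At (-3, -1/2): F = (8.000, -4.750).
Jacobian J = [[2·p·q + 2·p + 3·q, p^2 + 3·p], [0, -2·q + 5]].
At the point, J = [[-4.500, 0.000], [0.000, 6.000]] (det J = -27.000).
Solving J·Δ = −F gives Δ = (1.778, 0.792).
Then the next iterate is (p, q)₁ = (-1.222, 0.292).

(-1.222, 0.292)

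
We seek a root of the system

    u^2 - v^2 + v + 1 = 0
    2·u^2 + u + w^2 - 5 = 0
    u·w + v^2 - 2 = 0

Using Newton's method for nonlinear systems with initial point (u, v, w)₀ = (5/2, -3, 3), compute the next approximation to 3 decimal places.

(1.570, -1.657, 1.537)

At (5/2, -3, 3): F = (-4.750, 19.000, 14.500).
Jacobian J = [[2·u, -2·v + 1, 0], [4·u + 1, 0, 2·w], [w, 2·v, u]].
At the point, J = [[5.000, 7.000, 0.000], [11.000, 0.000, 6.000], [3.000, -6.000, 2.500]] (det J = 113.500).
Solving J·Δ = −F gives Δ = (-0.930, 1.343, -1.463).
Then the next iterate is (u, v, w)₁ = (1.570, -1.657, 1.537).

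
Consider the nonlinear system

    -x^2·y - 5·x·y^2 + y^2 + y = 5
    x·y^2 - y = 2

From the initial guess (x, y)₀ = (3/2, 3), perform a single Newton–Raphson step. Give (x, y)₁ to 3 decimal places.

(-1.308, 5.097)

At (3/2, 3): F = (-67.250, 8.500).
Jacobian J = [[-2·x·y - 5·y^2, -x^2 - 10·x·y + 2·y + 1], [y^2, 2·x·y - 1]].
At the point, J = [[-54.000, -40.250], [9.000, 8.000]] (det J = -69.750).
Solving J·Δ = −F gives Δ = (-2.808, 2.097).
Then the next iterate is (x, y)₁ = (-1.308, 5.097).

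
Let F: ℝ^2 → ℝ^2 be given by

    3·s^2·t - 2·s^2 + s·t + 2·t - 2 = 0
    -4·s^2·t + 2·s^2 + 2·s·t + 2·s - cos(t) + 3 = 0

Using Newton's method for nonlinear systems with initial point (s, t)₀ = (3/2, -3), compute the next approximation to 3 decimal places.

At (3/2, -3): F = (-37.250, 29.48999).
Jacobian J = [[6·s·t - 4·s + t, 3·s^2 + s + 2], [-8·s·t + 4·s + 2·t + 2, -4·s^2 + 2·s + sin(t)]].
At the point, J = [[-36.000, 10.250], [38.000, -6.14112]] (det J = -168.41968).
Solving J·Δ = −F gives Δ = (-0.437, 2.101).
Then the next iterate is (s, t)₁ = (1.063, -0.899).

(1.063, -0.899)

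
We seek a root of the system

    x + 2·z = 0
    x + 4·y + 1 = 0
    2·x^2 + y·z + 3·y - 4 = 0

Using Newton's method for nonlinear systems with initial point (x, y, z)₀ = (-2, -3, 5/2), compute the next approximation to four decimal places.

(-0.7460, -0.0635, 0.3730)

At (-2, -3, 5/2): F = (3.0000, -13.0000, -12.5000).
Jacobian J = [[1, 0, 2], [1, 4, 0], [4·x, z + 3, y]].
At the point, J = [[1.0000, 0.0000, 2.0000], [1.0000, 4.0000, 0.0000], [-8.0000, 5.5000, -3.0000]] (det J = 63.0000).
Solving J·Δ = −F gives Δ = (1.2540, 2.9365, -2.1270).
Then the next iterate is (x, y, z)₁ = (-0.7460, -0.0635, 0.3730).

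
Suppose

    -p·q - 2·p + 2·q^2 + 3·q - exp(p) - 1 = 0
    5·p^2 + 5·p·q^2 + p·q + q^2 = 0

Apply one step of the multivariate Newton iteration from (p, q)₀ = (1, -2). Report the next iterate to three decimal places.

At (1, -2): F = (-1.71828, 27.000).
Jacobian J = [[-q - exp(p) - 2, -p + 4·q + 3], [10·p + 5·q^2 + q, 10·p·q + p + 2·q]].
At the point, J = [[-2.71828, -6.000], [28.000, -23.000]] (det J = 230.52048).
Solving J·Δ = −F gives Δ = (-0.874, 0.110).
Then the next iterate is (p, q)₁ = (0.126, -1.890).

(0.126, -1.890)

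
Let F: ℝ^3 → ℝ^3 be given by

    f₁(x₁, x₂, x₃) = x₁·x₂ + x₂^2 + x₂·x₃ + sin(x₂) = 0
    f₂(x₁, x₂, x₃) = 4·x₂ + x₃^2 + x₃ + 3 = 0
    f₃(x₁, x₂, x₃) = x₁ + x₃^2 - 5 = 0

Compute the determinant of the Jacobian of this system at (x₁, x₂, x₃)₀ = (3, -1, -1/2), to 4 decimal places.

J = [[x₂, x₁ + 2·x₂ + x₃ + cos(x₂), x₂], [0, 4, 2·x₃ + 1], [1, 0, 2·x₃]].
At the point, J = [[-1.0000, 1.040302, -1.0000], [0.0000, 4.0000, 0.0000], [1.0000, 0.0000, -1.0000]].
det J = 8.0000.

8.0000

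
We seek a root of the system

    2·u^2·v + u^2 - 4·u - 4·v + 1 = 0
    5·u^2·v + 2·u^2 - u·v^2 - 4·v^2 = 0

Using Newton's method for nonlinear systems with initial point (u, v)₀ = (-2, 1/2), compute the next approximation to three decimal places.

(-0.601, 0.946)

At (-2, 1/2): F = (15.000, 17.500).
Jacobian J = [[4·u·v + 2·u - 4, 2·u^2 - 4], [10·u·v + 4·u - v^2, 5·u^2 - 2·u·v - 8·v]].
At the point, J = [[-12.000, 4.000], [-18.250, 18.000]] (det J = -143.000).
Solving J·Δ = −F gives Δ = (1.399, 0.446).
Then the next iterate is (u, v)₁ = (-0.601, 0.946).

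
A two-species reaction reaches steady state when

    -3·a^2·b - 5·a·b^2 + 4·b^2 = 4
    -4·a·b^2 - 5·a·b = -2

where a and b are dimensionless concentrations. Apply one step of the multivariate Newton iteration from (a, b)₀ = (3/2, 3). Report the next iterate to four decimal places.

At (3/2, 3): F = (-55.7500, -74.5000).
Jacobian J = [[-6·a·b - 5·b^2, -3·a^2 - 10·a·b + 8·b], [-4·b^2 - 5·b, -8·a·b - 5·a]].
At the point, J = [[-72.0000, -27.7500], [-51.0000, -43.5000]] (det J = 1716.7500).
Solving J·Δ = −F gives Δ = (-0.2084, -1.4683).
Then the next iterate is (a, b)₁ = (1.2916, 1.5317).

(1.2916, 1.5317)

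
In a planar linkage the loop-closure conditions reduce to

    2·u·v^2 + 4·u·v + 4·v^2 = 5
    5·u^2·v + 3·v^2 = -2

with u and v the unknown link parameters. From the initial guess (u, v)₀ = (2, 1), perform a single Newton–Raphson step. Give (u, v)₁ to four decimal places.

At (2, 1): F = (11.0000, 25.0000).
Jacobian J = [[2·v^2 + 4·v, 4·u·v + 4·u + 8·v], [10·u·v, 5·u^2 + 6·v]].
At the point, J = [[6.0000, 24.0000], [20.0000, 26.0000]] (det J = -324.0000).
Solving J·Δ = −F gives Δ = (-0.9691, -0.2160).
Then the next iterate is (u, v)₁ = (1.0309, 0.7840).

(1.0309, 0.7840)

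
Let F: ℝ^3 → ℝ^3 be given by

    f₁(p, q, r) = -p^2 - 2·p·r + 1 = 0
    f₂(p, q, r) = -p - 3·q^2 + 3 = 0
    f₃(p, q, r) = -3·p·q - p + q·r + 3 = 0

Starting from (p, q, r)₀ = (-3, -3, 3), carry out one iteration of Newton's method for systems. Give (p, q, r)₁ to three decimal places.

At (-3, -3, 3): F = (10.000, -21.000, -30.000).
Jacobian J = [[-2·p - 2·r, 0, -2·p], [-1, -6·q, 0], [-3·q - 1, -3·p + r, q]].
At the point, J = [[0.000, 0.000, 6.000], [-1.000, 18.000, 0.000], [8.000, 12.000, -3.000]] (det J = -936.000).
Solving J·Δ = −F gives Δ = (1.269, 1.237, -1.667).
Then the next iterate is (p, q, r)₁ = (-1.731, -1.763, 1.333).

(-1.731, -1.763, 1.333)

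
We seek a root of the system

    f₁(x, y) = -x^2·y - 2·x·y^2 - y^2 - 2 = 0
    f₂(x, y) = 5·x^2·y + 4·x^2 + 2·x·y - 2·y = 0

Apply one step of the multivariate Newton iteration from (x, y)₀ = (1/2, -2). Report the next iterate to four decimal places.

At (1/2, -2): F = (-9.5000, 0.5000).
Jacobian J = [[-2·x·y - 2·y^2, -x^2 - 4·x·y - 2·y], [10·x·y + 8·x + 2·y, 5·x^2 + 2·x - 2]].
At the point, J = [[-6.0000, 7.7500], [-10.0000, 0.2500]] (det J = 76.0000).
Solving J·Δ = −F gives Δ = (0.0822, 1.2895).
Then the next iterate is (x, y)₁ = (0.5822, -0.7105).

(0.5822, -0.7105)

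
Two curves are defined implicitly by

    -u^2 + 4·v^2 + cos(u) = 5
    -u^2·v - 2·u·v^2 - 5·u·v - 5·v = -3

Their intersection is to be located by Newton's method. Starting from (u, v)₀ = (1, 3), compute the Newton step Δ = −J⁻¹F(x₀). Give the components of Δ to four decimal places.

(-0.4490, -1.3257)

At (1, 3): F = (30.540302, -48.0000).
Jacobian J = [[-2·u - sin(u), 8·v], [-2·u·v - 2·v^2 - 5·v, -u^2 - 4·u·v - 5·u - 5]].
At the point, J = [[-2.841471, 24.0000], [-39.0000, -23.0000]] (det J = 1001.353833).
Solving J·Δ = −F gives Δ = (-0.4490, -1.3257).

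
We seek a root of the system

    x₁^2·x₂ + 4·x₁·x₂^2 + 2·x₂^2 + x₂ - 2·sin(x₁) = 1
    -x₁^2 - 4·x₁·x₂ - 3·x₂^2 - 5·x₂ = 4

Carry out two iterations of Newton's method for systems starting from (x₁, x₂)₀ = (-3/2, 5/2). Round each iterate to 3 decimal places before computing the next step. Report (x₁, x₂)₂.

(-8.391, -0.092)

At (-3/2, 5/2): F = (-15.88001, -22.500).
Jacobian J = [[2·x₁·x₂ + 4·x₂^2 - 2·cos(x₁), x₁^2 + 8·x₁·x₂ + 4·x₂ + 1], [-2·x₁ - 4·x₂, -4·x₁ - 6·x₂ - 5]].
At the point, J = [[17.35853, -16.750], [-7.000, -14.000]] (det J = -360.26936).
Solving J·Δ = −F gives Δ = (-0.429, -1.393).
Then the next iterate is (x₁, x₂)₁ = (-1.929, 1.107).
Round to (-1.929, 1.107) and repeat: F = (-0.90542, -8.39078), J = [[1.33217, -7.93418], [-0.570, -3.926]].
Δ = (-6.462, -1.199), so (x₁, x₂)₂ = (-8.391, -0.092).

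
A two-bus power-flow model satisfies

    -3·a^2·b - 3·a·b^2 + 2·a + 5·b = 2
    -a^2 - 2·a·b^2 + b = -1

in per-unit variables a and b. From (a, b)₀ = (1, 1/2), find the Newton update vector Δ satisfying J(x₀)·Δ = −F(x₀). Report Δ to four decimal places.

At (1, 1/2): F = (0.2500, 0.0000).
Jacobian J = [[-6·a·b - 3·b^2 + 2, -3·a^2 - 6·a·b + 5], [-2·a - 2·b^2, -4·a·b + 1]].
At the point, J = [[-1.7500, -1.0000], [-2.5000, -1.0000]] (det J = -0.7500).
Solving J·Δ = −F gives Δ = (-0.3333, 0.8333).

(-0.3333, 0.8333)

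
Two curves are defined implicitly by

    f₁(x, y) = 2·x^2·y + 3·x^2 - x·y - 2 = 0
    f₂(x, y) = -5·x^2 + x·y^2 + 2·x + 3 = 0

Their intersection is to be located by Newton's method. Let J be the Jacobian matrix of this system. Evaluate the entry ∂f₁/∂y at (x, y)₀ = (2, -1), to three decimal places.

6.000

∂f₁/∂y = 2·x^2 - x.
At (2, -1) this is 6.000.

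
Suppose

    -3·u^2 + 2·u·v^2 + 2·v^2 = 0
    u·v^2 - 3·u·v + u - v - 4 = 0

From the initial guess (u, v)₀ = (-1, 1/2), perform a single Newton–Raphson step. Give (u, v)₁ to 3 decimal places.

(-0.538, 4.865)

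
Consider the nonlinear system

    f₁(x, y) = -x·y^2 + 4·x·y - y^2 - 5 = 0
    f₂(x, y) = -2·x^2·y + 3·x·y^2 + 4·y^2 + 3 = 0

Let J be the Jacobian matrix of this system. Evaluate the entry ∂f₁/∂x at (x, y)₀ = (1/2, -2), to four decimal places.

-12.0000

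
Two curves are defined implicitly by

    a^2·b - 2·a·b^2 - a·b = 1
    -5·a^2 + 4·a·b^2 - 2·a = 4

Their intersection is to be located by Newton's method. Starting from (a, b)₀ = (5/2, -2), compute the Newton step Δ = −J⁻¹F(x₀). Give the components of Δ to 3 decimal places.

(-1.271, 0.343)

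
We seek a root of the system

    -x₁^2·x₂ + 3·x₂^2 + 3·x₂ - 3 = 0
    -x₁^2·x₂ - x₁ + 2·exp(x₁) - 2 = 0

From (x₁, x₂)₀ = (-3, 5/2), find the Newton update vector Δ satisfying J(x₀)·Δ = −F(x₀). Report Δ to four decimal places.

(0.7096, -1.2661)

At (-3, 5/2): F = (0.7500, -21.400426).
Jacobian J = [[-2·x₁·x₂, -x₁^2 + 6·x₂ + 3], [-2·x₁·x₂ + 2·exp(x₁) - 1, -x₁^2]].
At the point, J = [[15.0000, 9.0000], [14.099574, -9.0000]] (det J = -261.896167).
Solving J·Δ = −F gives Δ = (0.7096, -1.2661).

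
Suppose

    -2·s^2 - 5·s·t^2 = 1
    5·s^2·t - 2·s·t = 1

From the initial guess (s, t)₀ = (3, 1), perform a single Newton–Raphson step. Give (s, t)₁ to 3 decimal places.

(4.051, -0.729)

At (3, 1): F = (-34.000, 38.000).
Jacobian J = [[-4·s - 5·t^2, -10·s·t], [10·s·t - 2·t, 5·s^2 - 2·s]].
At the point, J = [[-17.000, -30.000], [28.000, 39.000]] (det J = 177.000).
Solving J·Δ = −F gives Δ = (1.051, -1.729).
Then the next iterate is (s, t)₁ = (4.051, -0.729).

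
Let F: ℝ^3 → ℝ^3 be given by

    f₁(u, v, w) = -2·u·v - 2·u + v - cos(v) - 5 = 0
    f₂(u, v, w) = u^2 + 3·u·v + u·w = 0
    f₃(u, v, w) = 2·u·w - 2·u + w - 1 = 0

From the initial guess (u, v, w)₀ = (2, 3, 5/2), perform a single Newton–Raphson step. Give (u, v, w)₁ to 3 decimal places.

(-2.699, 10.199, 3.819)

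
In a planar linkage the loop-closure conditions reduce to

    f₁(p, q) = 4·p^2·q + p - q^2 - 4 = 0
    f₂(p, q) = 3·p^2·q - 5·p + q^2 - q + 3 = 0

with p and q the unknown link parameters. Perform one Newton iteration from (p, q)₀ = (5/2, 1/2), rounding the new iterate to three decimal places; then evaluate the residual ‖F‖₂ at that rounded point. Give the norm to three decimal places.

0.268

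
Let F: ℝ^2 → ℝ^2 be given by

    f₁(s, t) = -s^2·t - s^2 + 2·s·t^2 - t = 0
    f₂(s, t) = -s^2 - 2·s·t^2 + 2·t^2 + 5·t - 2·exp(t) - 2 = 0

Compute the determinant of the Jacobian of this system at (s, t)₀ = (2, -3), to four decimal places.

-198.5889

J = [[-2·s·t - 2·s + 2·t^2, -s^2 + 4·s·t - 1], [-2·s - 2·t^2, -4·s·t + 4·t - 2·exp(t) + 5]].
At the point, J = [[26.0000, -29.0000], [-22.0000, 16.900426]].
det J = -198.5889.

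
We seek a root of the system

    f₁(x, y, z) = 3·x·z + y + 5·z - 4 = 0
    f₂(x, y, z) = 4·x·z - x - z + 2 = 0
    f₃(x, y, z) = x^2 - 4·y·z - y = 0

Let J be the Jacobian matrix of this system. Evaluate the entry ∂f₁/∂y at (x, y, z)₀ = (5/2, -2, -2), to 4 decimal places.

1.0000

∂f₁/∂y = 1.
At (5/2, -2, -2) this is 1.0000.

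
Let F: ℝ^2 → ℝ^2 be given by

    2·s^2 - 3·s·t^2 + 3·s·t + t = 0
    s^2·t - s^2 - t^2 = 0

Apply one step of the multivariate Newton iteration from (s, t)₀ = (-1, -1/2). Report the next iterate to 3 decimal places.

At (-1, -1/2): F = (3.750, -1.750).
Jacobian J = [[4·s - 3·t^2 + 3·t, -6·s·t + 3·s + 1], [2·s·t - 2·s, s^2 - 2·t]].
At the point, J = [[-6.250, -5.000], [3.000, 2.000]] (det J = 2.500).
Solving J·Δ = −F gives Δ = (0.500, 0.125).
Then the next iterate is (s, t)₁ = (-0.500, -0.375).

(-0.500, -0.375)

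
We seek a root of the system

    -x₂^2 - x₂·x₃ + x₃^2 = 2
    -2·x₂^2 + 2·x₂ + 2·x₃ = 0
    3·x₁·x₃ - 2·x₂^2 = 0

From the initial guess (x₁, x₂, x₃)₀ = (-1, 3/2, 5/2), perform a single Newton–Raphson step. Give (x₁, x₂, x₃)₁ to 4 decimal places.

At (-1, 3/2, 5/2): F = (-1.7500, 3.5000, -12.0000).
Jacobian J = [[0, -2·x₂ - x₃, -x₂ + 2·x₃], [0, -4·x₂ + 2, 2], [3·x₃, -4·x₂, 3·x₁]].
At the point, J = [[0.0000, -5.5000, 3.5000], [0.0000, -4.0000, 2.0000], [7.5000, -6.0000, -3.0000]] (det J = 22.5000).
Solving J·Δ = −F gives Δ = (9.3000, 5.2500, 8.7500).
Then the next iterate is (x₁, x₂, x₃)₁ = (8.3000, 6.7500, 11.2500).

(8.3000, 6.7500, 11.2500)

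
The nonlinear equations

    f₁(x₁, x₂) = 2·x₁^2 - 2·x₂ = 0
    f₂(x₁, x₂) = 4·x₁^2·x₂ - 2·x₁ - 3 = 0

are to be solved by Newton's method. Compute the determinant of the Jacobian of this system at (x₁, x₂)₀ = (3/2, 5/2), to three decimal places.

J = [[4·x₁, -2], [8·x₁·x₂ - 2, 4·x₁^2]].
At the point, J = [[6.000, -2.000], [28.000, 9.000]].
det J = 110.000.

110.000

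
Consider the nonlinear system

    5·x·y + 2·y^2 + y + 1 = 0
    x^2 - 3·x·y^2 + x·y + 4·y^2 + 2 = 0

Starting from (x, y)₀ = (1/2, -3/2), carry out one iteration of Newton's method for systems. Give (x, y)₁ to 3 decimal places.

At (1/2, -3/2): F = (0.250, 7.125).
Jacobian J = [[5·y, 5·x + 4·y + 1], [2·x - 3·y^2 + y, -6·x·y + x + 8·y]].
At the point, J = [[-7.500, -2.500], [-7.250, -7.000]] (det J = 34.375).
Solving J·Δ = −F gives Δ = (-0.467, 1.502).
Then the next iterate is (x, y)₁ = (0.033, 0.002).

(0.033, 0.002)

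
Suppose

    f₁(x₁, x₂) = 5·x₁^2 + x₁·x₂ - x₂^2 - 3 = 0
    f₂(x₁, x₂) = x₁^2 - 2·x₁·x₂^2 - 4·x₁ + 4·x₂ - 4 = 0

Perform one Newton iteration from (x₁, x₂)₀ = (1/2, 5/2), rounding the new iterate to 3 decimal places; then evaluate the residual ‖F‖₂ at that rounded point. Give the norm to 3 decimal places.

3.585

At (1/2, 5/2): F = (-6.750, -2.000).
Jacobian J = [[10·x₁ + x₂, x₁ - 2·x₂], [2·x₁ - 2·x₂^2 - 4, -4·x₁·x₂ + 4]].
At the point, J = [[7.500, -4.500], [-15.500, -1.000]] (det J = -77.250).
Solving J·Δ = −F gives Δ = (-0.029, -1.549).
Then the next iterate is (x₁, x₂)₁ = (0.471, 0.951).
Re-evaluating at (0.471, 0.951): F = (-2.34727, -2.71010), so ‖F‖₂ = 3.585.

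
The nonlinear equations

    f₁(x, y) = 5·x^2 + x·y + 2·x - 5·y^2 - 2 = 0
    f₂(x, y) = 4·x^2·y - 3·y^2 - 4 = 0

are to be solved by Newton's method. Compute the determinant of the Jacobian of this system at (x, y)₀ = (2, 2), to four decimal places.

J = [[10·x + y + 2, x - 10·y], [8·x·y, 4·x^2 - 6·y]].
At the point, J = [[24.0000, -18.0000], [32.0000, 4.0000]].
det J = 672.0000.

672.0000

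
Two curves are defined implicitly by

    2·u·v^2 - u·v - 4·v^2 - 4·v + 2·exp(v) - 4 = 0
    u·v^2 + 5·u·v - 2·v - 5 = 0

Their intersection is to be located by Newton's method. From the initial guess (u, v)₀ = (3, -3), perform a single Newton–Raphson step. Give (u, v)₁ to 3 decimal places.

(0.725, -3.670)

At (3, -3): F = (35.09957, -17.000).
Jacobian J = [[2·v^2 - v, 4·u·v - u - 8·v + 2·exp(v) - 4], [v^2 + 5·v, 2·u·v + 5·u - 2]].
At the point, J = [[21.000, -18.90043], [-6.000, -5.000]] (det J = -218.40256).
Solving J·Δ = −F gives Δ = (-2.275, -0.670).
Then the next iterate is (u, v)₁ = (0.725, -3.670).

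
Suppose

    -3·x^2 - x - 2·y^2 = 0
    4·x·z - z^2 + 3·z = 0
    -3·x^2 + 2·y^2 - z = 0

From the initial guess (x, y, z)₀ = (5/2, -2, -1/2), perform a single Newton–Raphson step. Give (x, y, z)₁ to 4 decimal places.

(1.2162, -0.9114, -0.2013)

At (5/2, -2, -1/2): F = (-29.2500, -6.7500, -10.2500).
Jacobian J = [[-6·x - 1, -4·y, 0], [4·z, 0, 4·x - 2·z + 3], [-6·x, 4·y, -1]].
At the point, J = [[-16.0000, 8.0000, 0.0000], [-2.0000, 0.0000, 14.0000], [-15.0000, -8.0000, -1.0000]] (det J = -3488.0000).
Solving J·Δ = −F gives Δ = (-1.2838, 1.0886, 0.2987).
Then the next iterate is (x, y, z)₁ = (1.2162, -0.9114, -0.2013).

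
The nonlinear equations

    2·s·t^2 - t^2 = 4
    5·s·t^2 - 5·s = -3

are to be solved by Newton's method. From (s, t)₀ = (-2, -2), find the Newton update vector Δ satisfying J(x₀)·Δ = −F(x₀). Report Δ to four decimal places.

At (-2, -2): F = (-24.0000, -27.0000).
Jacobian J = [[2·t^2, 4·s·t - 2·t], [5·t^2 - 5, 10·s·t]].
At the point, J = [[8.0000, 20.0000], [15.0000, 40.0000]] (det J = 20.0000).
Solving J·Δ = −F gives Δ = (21.0000, -7.2000).

(21.0000, -7.2000)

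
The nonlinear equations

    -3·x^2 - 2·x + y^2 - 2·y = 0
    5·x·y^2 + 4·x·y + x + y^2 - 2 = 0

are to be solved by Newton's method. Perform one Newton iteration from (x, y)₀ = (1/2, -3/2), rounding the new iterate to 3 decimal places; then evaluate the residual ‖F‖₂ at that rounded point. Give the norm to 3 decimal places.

At (1/2, -3/2): F = (3.500, 3.375).
Jacobian J = [[-6·x - 2, 2·y - 2], [5·y^2 + 4·y + 1, 10·x·y + 4·x + 2·y]].
At the point, J = [[-5.000, -5.000], [6.250, -8.500]] (det J = 73.750).
Solving J·Δ = −F gives Δ = (0.175, 0.525).
Then the next iterate is (x, y)₁ = (0.675, -0.975).
Re-evaluating at (0.675, -0.975): F = (0.18375, 0.20148), so ‖F‖₂ = 0.273.

0.273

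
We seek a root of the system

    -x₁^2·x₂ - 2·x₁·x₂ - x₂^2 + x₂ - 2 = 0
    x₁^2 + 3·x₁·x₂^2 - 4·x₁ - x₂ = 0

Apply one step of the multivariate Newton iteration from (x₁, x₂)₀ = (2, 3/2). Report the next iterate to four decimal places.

At (2, 3/2): F = (-14.7500, 8.0000).
Jacobian J = [[-2·x₁·x₂ - 2·x₂, -x₁^2 - 2·x₁ - 2·x₂ + 1], [2·x₁ + 3·x₂^2 - 4, 6·x₁·x₂ - 1]].
At the point, J = [[-9.0000, -10.0000], [6.7500, 17.0000]] (det J = -85.5000).
Solving J·Δ = −F gives Δ = (-1.9971, 0.3224).
Then the next iterate is (x₁, x₂)₁ = (0.0029, 1.8224).

(0.0029, 1.8224)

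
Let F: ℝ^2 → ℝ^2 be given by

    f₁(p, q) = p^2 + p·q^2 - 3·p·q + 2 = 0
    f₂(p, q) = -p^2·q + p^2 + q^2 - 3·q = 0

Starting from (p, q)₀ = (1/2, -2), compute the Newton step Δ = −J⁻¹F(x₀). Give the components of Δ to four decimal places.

At (1/2, -2): F = (7.2500, 10.7500).
Jacobian J = [[2·p + q^2 - 3·q, 2·p·q - 3·p], [-2·p·q + 2·p, -p^2 + 2·q - 3]].
At the point, J = [[11.0000, -3.5000], [3.0000, -7.2500]] (det J = -69.2500).
Solving J·Δ = −F gives Δ = (-0.2157, 1.3935).

(-0.2157, 1.3935)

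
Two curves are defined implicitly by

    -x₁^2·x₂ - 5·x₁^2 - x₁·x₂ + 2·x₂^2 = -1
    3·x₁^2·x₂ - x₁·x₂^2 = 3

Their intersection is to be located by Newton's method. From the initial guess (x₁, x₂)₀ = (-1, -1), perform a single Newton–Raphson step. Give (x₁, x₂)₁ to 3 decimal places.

(-0.241, 0.207)

At (-1, -1): F = (-2.000, -5.000).
Jacobian J = [[-2·x₁·x₂ - 10·x₁ - x₂, -x₁^2 - x₁ + 4·x₂], [6·x₁·x₂ - x₂^2, 3·x₁^2 - 2·x₁·x₂]].
At the point, J = [[9.000, -4.000], [5.000, 1.000]] (det J = 29.000).
Solving J·Δ = −F gives Δ = (0.759, 1.207).
Then the next iterate is (x₁, x₂)₁ = (-0.241, 0.207).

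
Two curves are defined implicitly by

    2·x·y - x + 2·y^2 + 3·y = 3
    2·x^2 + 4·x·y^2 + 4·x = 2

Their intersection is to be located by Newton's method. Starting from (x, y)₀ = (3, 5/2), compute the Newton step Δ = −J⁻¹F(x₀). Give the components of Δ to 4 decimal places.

At (3, 5/2): F = (29.0000, 103.0000).
Jacobian J = [[2·y - 1, 2·x + 4·y + 3], [4·x + 4·y^2 + 4, 8·x·y]].
At the point, J = [[4.0000, 19.0000], [41.0000, 60.0000]] (det J = -539.0000).
Solving J·Δ = −F gives Δ = (-0.4026, -1.4416).

(-0.4026, -1.4416)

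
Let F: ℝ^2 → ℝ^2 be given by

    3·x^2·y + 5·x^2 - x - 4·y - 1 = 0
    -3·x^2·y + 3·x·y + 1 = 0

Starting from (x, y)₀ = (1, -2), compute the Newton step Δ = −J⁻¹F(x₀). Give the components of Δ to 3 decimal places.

At (1, -2): F = (5.000, 1.000).
Jacobian J = [[6·x·y + 10·x - 1, 3·x^2 - 4], [-6·x·y + 3·y, -3·x^2 + 3·x]].
At the point, J = [[-3.000, -1.000], [6.000, 0.000]] (det J = 6.000).
Solving J·Δ = −F gives Δ = (-0.167, 5.500).

(-0.167, 5.500)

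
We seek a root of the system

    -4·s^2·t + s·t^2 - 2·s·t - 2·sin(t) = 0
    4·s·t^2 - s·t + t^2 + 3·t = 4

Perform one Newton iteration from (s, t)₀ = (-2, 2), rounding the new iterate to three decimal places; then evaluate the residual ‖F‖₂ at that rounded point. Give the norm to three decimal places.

12.240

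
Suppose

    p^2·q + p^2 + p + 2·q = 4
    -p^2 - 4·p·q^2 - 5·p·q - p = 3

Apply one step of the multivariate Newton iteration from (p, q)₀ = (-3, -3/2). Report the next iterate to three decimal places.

(-0.110, -1.233)

At (-3, -3/2): F = (-14.500, -4.500).
Jacobian J = [[2·p·q + 2·p + 1, p^2 + 2], [-2·p - 4·q^2 - 5·q - 1, -8·p·q - 5·p]].
At the point, J = [[4.000, 11.000], [3.500, -21.000]] (det J = -122.500).
Solving J·Δ = −F gives Δ = (2.890, 0.267).
Then the next iterate is (p, q)₁ = (-0.110, -1.233).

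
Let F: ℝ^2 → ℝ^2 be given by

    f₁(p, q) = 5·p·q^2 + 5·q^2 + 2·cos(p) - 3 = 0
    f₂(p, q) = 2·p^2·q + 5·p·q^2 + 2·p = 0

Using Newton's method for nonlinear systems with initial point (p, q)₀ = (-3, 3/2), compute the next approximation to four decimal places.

(-2.2080, 0.8884)

At (-3, 3/2): F = (-27.479985, -12.7500).
Jacobian J = [[5·q^2 - 2·sin(p), 10·p·q + 10·q], [4·p·q + 5·q^2 + 2, 2·p^2 + 10·p·q]].
At the point, J = [[11.532240, -30.0000], [-4.7500, -27.0000]] (det J = -453.870480).
Solving J·Δ = −F gives Δ = (0.7920, -0.6116).
Then the next iterate is (p, q)₁ = (-2.2080, 0.8884).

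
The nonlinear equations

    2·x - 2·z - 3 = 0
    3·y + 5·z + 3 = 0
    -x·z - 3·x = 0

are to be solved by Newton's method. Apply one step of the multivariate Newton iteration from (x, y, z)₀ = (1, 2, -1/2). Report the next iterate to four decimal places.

(0.2857, 1.0238, -1.2143)

At (1, 2, -1/2): F = (0.0000, 6.5000, -2.5000).
Jacobian J = [[2, 0, -2], [0, 3, 5], [-z - 3, 0, -x]].
At the point, J = [[2.0000, 0.0000, -2.0000], [0.0000, 3.0000, 5.0000], [-2.5000, 0.0000, -1.0000]] (det J = -21.0000).
Solving J·Δ = −F gives Δ = (-0.7143, -0.9762, -0.7143).
Then the next iterate is (x, y, z)₁ = (0.2857, 1.0238, -1.2143).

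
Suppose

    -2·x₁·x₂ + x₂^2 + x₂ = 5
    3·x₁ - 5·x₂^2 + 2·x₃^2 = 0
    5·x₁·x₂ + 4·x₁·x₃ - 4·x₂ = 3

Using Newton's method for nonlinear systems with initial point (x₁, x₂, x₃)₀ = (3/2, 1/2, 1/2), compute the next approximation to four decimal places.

(-3.5380, -0.2120, 4.4022)

At (3/2, 1/2, 1/2): F = (-5.7500, 3.7500, 1.7500).
Jacobian J = [[-2·x₂, -2·x₁ + 2·x₂ + 1, 0], [3, -10·x₂, 4·x₃], [5·x₂ + 4·x₃, 5·x₁ - 4, 4·x₁]].
At the point, J = [[-1.0000, -1.0000, 0.0000], [3.0000, -5.0000, 2.0000], [4.5000, 3.5000, 6.0000]] (det J = 46.0000).
Solving J·Δ = −F gives Δ = (-5.0380, -0.7120, 3.9022).
Then the next iterate is (x₁, x₂, x₃)₁ = (-3.5380, -0.2120, 4.4022).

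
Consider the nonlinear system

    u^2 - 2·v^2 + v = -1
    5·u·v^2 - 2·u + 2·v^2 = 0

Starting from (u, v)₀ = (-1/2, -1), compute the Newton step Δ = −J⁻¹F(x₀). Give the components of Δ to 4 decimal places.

(-0.2656, 0.2969)

At (-1/2, -1): F = (-1.7500, 0.5000).
Jacobian J = [[2·u, -4·v + 1], [5·v^2 - 2, 10·u·v + 4·v]].
At the point, J = [[-1.0000, 5.0000], [3.0000, 1.0000]] (det J = -16.0000).
Solving J·Δ = −F gives Δ = (-0.2656, 0.2969).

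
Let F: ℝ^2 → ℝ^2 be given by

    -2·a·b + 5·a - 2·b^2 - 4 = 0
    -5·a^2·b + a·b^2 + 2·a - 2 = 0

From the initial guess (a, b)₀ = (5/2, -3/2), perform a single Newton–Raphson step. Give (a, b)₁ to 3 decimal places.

At (5/2, -3/2): F = (11.500, 55.500).
Jacobian J = [[-2·b + 5, -2·a - 4·b], [-10·a·b + b^2 + 2, -5·a^2 + 2·a·b]].
At the point, J = [[8.000, 1.000], [41.750, -38.750]] (det J = -351.750).
Solving J·Δ = −F gives Δ = (-1.425, -0.103).
Then the next iterate is (a, b)₁ = (1.075, -1.603).

(1.075, -1.603)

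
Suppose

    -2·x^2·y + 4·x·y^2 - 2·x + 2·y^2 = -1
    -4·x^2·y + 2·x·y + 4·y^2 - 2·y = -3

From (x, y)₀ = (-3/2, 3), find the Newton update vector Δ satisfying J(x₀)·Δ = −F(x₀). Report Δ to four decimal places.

(0.3148, -1.0221)

At (-3/2, 3): F = (-45.5000, -3.0000).
Jacobian J = [[-4·x·y + 4·y^2 - 2, -2·x^2 + 8·x·y + 4·y], [-8·x·y + 2·y, -4·x^2 + 2·x + 8·y - 2]].
At the point, J = [[52.0000, -28.5000], [42.0000, 10.0000]] (det J = 1717.0000).
Solving J·Δ = −F gives Δ = (0.3148, -1.0221).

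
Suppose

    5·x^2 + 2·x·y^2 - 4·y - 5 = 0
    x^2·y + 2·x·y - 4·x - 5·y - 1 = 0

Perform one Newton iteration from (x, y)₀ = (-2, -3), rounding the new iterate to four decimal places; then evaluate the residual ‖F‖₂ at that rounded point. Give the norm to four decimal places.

990.1729

At (-2, -3): F = (-9.0000, 22.0000).
Jacobian J = [[10·x + 2·y^2, 4·x·y - 4], [2·x·y + 2·y - 4, x^2 + 2·x - 5]].
At the point, J = [[-2.0000, 20.0000], [2.0000, -5.0000]] (det J = -30.0000).
Solving J·Δ = −F gives Δ = (-13.1667, -0.8667).
Then the next iterate is (x, y)₁ = (-15.1667, -3.8667).
Re-evaluating at (-15.1667, -3.8667): F = (707.084891, -693.161860), so ‖F‖₂ = 990.1729.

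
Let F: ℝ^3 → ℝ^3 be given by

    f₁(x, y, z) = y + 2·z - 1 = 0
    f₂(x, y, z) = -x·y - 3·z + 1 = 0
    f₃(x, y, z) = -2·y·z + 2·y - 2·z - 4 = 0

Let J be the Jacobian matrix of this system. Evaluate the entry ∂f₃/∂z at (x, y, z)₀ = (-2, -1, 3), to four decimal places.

0.0000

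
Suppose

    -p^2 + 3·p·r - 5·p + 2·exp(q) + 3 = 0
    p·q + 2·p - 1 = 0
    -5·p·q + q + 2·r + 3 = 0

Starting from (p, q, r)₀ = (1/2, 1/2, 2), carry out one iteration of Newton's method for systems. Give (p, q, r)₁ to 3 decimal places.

At (1/2, 1/2, 2): F = (6.54744, 0.250, 6.250).
Jacobian J = [[-2·p + 3·r - 5, 2·exp(q), 3·p], [q + 2, p, 0], [-5·q, -5·p + 1, 2]].
At the point, J = [[0.000, 3.29744, 1.500], [2.500, 0.500, 0.000], [-2.500, -1.500, 2.000]] (det J = -20.23721).
Solving J·Δ = −F gives Δ = (-0.017, -0.413, -3.457).
Then the next iterate is (p, q, r)₁ = (0.483, 0.087, -1.457).

(0.483, 0.087, -1.457)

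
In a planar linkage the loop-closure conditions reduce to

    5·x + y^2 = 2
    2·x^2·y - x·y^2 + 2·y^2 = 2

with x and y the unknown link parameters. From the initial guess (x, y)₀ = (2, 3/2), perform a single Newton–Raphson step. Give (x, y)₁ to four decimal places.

(-2.8372, 6.1453)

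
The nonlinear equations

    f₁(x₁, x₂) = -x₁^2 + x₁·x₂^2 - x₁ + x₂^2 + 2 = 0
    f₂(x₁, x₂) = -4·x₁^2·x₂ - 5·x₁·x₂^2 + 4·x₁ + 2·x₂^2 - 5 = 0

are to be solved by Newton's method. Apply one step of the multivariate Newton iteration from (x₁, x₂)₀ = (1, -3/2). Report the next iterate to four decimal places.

(0.5152, -0.6894)

At (1, -3/2): F = (4.5000, -1.7500).
Jacobian J = [[-2·x₁ + x₂^2 - 1, 2·x₁·x₂ + 2·x₂], [-8·x₁·x₂ - 5·x₂^2 + 4, -4·x₁^2 - 10·x₁·x₂ + 4·x₂]].
At the point, J = [[-0.7500, -6.0000], [4.7500, 5.0000]] (det J = 24.7500).
Solving J·Δ = −F gives Δ = (-0.4848, 0.8106).
Then the next iterate is (x₁, x₂)₁ = (0.5152, -0.6894).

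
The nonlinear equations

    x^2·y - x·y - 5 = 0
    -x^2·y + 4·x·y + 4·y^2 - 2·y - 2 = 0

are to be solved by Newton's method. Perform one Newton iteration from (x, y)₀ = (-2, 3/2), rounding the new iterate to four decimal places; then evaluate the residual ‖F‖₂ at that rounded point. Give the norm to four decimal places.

At (-2, 3/2): F = (4.0000, -14.0000).
Jacobian J = [[2·x·y - y, x^2 - x], [-2·x·y + 4·y, -x^2 + 4·x + 8·y - 2]].
At the point, J = [[-7.5000, 6.0000], [12.0000, -2.0000]] (det J = -57.0000).
Solving J·Δ = −F gives Δ = (1.3333, 1.0000).
Then the next iterate is (x, y)₁ = (-0.6667, 2.5000).
Re-evaluating at (-0.6667, 2.5000): F = (-2.222028, 10.221778), so ‖F‖₂ = 10.4605.

10.4605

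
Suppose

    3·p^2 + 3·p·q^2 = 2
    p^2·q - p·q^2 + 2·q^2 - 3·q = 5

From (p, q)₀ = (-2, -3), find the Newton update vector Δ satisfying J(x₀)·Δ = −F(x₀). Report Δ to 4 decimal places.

At (-2, -3): F = (-44.0000, 28.0000).
Jacobian J = [[6·p + 3·q^2, 6·p·q], [2·p·q - q^2, p^2 - 2·p·q + 4·q - 3]].
At the point, J = [[15.0000, 36.0000], [3.0000, -23.0000]] (det J = -453.0000).
Solving J·Δ = −F gives Δ = (0.0088, 1.2185).

(0.0088, 1.2185)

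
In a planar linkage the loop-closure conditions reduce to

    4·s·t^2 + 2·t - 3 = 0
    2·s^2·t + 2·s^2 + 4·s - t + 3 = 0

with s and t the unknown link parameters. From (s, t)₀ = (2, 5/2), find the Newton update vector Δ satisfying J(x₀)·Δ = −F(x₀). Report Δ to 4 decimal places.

(-1.0000, -0.6429)

At (2, 5/2): F = (52.0000, 36.5000).
Jacobian J = [[4·t^2, 8·s·t + 2], [4·s·t + 4·s + 4, 2·s^2 - 1]].
At the point, J = [[25.0000, 42.0000], [32.0000, 7.0000]] (det J = -1169.0000).
Solving J·Δ = −F gives Δ = (-1.0000, -0.6429).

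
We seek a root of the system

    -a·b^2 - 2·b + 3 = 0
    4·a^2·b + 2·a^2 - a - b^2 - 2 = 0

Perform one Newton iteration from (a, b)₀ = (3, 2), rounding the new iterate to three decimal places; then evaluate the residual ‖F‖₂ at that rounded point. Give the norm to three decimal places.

At (3, 2): F = (-13.000, 81.000).
Jacobian J = [[-b^2, -2·a·b - 2], [8·a·b + 4·a - 1, 4·a^2 - 2·b]].
At the point, J = [[-4.000, -14.000], [59.000, 32.000]] (det J = 698.000).
Solving J·Δ = −F gives Δ = (-1.029, -0.635).
Then the next iterate is (a, b)₁ = (1.971, 1.365).
Re-evaluating at (1.971, 1.365): F = (-3.40242, 23.14669), so ‖F‖₂ = 23.395.

23.395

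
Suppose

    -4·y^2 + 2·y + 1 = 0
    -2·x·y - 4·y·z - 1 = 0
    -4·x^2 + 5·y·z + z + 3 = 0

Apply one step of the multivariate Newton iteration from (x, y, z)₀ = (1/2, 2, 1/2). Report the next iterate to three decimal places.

At (1/2, 2, 1/2): F = (-11.000, -7.000, 7.500).
Jacobian J = [[0, -8·y + 2, 0], [-2·y, -2·x - 4·z, -4·y], [-8·x, 5·z, 5·y + 1]].
At the point, J = [[0.000, -14.000, 0.000], [-4.000, -3.000, -8.000], [-4.000, 2.500, 11.000]] (det J = -1064.000).
Solving J·Δ = −F gives Δ = (-0.089, -0.786, -0.536).
Then the next iterate is (x, y, z)₁ = (0.411, 1.214, -0.036).

(0.411, 1.214, -0.036)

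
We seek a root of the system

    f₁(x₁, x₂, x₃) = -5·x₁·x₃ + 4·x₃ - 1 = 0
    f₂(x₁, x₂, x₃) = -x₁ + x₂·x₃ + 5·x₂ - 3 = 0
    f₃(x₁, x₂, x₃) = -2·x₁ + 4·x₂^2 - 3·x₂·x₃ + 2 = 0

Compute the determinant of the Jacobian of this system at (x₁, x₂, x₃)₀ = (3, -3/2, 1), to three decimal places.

J = [[-5·x₃, 0, -5·x₁ + 4], [-1, x₃ + 5, x₂], [-2, 8·x₂ - 3·x₃, -3·x₂]].
At the point, J = [[-5.000, 0.000, -11.000], [-1.000, 6.000, -1.500], [-2.000, -15.000, 4.500]].
det J = -319.500.

-319.500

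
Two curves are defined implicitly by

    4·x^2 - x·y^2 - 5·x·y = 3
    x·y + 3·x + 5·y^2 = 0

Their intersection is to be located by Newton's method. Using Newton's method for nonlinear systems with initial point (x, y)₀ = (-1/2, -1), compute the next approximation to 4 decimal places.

At (-1/2, -1): F = (-4.0000, 4.0000).
Jacobian J = [[8·x - y^2 - 5·y, -2·x·y - 5·x], [y + 3, x + 10·y]].
At the point, J = [[0.0000, 1.5000], [2.0000, -10.5000]] (det J = -3.0000).
Solving J·Δ = −F gives Δ = (12.0000, 2.6667).
Then the next iterate is (x, y)₁ = (11.5000, 1.6667).

(11.5000, 1.6667)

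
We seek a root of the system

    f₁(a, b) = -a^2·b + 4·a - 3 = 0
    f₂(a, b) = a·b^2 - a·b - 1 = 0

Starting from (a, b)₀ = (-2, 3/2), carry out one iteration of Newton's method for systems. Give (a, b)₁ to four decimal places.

(-0.4324, 1.1689)

At (-2, 3/2): F = (-17.0000, -2.5000).
Jacobian J = [[-2·a·b + 4, -a^2], [b^2 - b, 2·a·b - a]].
At the point, J = [[10.0000, -4.0000], [0.7500, -4.0000]] (det J = -37.0000).
Solving J·Δ = −F gives Δ = (1.5676, -0.3311).
Then the next iterate is (a, b)₁ = (-0.4324, 1.1689).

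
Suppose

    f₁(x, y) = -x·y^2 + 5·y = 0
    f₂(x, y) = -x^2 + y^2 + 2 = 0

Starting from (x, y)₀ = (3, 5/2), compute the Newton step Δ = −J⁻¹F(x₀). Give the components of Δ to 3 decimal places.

(-0.425, -0.360)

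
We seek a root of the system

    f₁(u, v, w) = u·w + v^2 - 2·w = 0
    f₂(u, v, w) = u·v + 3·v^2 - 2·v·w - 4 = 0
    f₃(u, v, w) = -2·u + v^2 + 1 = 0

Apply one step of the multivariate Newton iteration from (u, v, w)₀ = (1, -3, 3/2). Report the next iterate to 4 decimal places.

(1.0270, -1.6757, 1.0946)

At (1, -3, 3/2): F = (7.5000, 29.0000, 8.0000).
Jacobian J = [[w, 2·v, u - 2], [v, u + 6·v - 2·w, -2·v], [-2, 2·v, 0]].
At the point, J = [[1.5000, -6.0000, -1.0000], [-3.0000, -20.0000, 6.0000], [-2.0000, -6.0000, 0.0000]] (det J = 148.0000).
Solving J·Δ = −F gives Δ = (0.0270, 1.3243, -0.4054).
Then the next iterate is (u, v, w)₁ = (1.0270, -1.6757, 1.0946).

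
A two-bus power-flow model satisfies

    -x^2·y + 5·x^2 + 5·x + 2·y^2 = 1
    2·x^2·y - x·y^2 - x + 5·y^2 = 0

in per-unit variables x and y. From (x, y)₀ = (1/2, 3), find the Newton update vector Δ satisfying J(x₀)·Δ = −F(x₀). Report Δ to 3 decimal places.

At (1/2, 3): F = (20.000, 41.500).
Jacobian J = [[-2·x·y + 10·x + 5, -x^2 + 4·y], [4·x·y - y^2 - 1, 2·x^2 - 2·x·y + 10·y]].
At the point, J = [[7.000, 11.750], [-4.000, 27.500]] (det J = 239.500).
Solving J·Δ = −F gives Δ = (-0.260, -1.547).

(-0.260, -1.547)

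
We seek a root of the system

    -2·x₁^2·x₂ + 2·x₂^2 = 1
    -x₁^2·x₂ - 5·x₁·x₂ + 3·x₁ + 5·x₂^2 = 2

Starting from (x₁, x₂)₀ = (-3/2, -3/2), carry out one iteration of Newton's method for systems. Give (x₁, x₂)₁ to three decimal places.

At (-3/2, -3/2): F = (10.250, -3.125).
Jacobian J = [[-4·x₁·x₂, -2·x₁^2 + 4·x₂], [-2·x₁·x₂ - 5·x₂ + 3, -x₁^2 - 5·x₁ + 10·x₂]].
At the point, J = [[-9.000, -10.500], [6.000, -9.750]] (det J = 150.750).
Solving J·Δ = −F gives Δ = (0.881, 0.221).
Then the next iterate is (x₁, x₂)₁ = (-0.619, -1.279).

(-0.619, -1.279)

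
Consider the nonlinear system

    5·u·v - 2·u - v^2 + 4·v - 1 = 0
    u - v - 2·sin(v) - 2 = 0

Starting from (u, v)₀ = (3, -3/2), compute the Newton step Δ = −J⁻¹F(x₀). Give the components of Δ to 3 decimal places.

(-5.002, -0.444)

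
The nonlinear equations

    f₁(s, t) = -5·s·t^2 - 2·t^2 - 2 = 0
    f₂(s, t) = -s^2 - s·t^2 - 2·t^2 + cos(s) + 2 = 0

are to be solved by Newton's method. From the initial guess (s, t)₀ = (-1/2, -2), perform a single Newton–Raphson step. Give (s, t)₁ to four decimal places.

(-0.5539, -1.4606)

At (-1/2, -2): F = (0.0000, -3.372417).
Jacobian J = [[-5·t^2, -10·s·t - 4·t], [-2·s - t^2 - sin(s), -2·s·t - 4·t]].
At the point, J = [[-20.0000, -2.0000], [-2.520574, 6.0000]] (det J = -125.041149).
Solving J·Δ = −F gives Δ = (-0.0539, 0.5394).
Then the next iterate is (s, t)₁ = (-0.5539, -1.4606).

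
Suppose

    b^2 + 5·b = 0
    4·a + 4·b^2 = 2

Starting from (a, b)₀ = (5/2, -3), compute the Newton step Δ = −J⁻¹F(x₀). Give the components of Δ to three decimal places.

At (5/2, -3): F = (-6.000, 44.000).
Jacobian J = [[0, 2·b + 5], [4, 8·b]].
At the point, J = [[0.000, -1.000], [4.000, -24.000]] (det J = 4.000).
Solving J·Δ = −F gives Δ = (-47.000, -6.000).

(-47.000, -6.000)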